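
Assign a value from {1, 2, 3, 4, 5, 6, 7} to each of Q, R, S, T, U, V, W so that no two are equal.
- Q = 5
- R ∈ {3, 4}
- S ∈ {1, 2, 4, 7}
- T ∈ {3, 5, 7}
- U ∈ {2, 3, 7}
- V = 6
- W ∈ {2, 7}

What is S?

1

Q must be 5 (only option left). So T can't be 5.
V has just one choice, so V = 6.
The 5 still-open variables together cover exactly {1, 2, 3, 4, 7} — 5 values for 5 variables — and 1 appears only in S's list, so S = 1.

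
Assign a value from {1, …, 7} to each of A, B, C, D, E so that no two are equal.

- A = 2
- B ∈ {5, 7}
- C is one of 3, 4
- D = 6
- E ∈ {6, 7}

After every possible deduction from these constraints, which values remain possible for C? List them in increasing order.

A has just one choice, so A = 2.
D must be 6 (only option left). Remove 6 from E.
E has just one choice, so E = 7. Eliminate 7 elsewhere: B.
B has just one choice, so B = 5.
No further eliminations apply; C can still be any of 3, 4.

3, 4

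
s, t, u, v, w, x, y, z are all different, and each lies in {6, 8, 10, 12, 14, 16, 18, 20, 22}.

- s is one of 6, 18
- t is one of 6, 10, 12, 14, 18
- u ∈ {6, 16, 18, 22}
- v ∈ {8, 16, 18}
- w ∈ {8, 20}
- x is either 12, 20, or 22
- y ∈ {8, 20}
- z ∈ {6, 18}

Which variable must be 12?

x

The 2 variables s and z are confined to {6, 18}, which locks those values in; drop them from t, u, v.
The 2 variables w and y are confined to {8, 20}, which locks those values in; drop them from v, x.
v's domain is down to {16}, so v = 16. Eliminate 16 elsewhere: u.
u must be 22 (only option left). Strike 22 from x.
So 12 goes to x.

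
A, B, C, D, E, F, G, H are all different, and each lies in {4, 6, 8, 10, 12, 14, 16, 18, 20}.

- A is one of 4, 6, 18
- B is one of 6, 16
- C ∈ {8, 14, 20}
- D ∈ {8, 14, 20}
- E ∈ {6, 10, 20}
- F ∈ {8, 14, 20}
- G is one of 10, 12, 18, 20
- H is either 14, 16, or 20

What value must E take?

10

C, D, F between them cover only {8, 14, 20} — a naked triple. Remove those values from E, G, H.
That leaves H = 16. So B can't be 16.
B must be 6 (only option left). Strike 6 from A, E.
So E = 10.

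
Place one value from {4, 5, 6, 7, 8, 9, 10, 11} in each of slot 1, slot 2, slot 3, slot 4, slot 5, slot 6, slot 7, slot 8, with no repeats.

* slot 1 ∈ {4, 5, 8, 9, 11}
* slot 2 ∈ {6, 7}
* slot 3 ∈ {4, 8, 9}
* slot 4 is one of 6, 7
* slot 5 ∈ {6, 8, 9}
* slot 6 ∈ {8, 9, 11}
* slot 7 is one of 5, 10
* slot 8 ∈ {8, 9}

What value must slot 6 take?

Among the 8 variables, 10 fits only slot 7 (and all 8 values in {4, 5, 6, 7, 8, 9, 10, 11} must be used), so slot 7 = 10.
The 7 still-open variables draw from only 7 values {4, 5, 6, 7, 8, 9, 11}, so each is used; only slot 1 can be 5, hence slot 1 = 5.
The 6 still-open variables together cover exactly {4, 6, 7, 8, 9, 11} — 6 values for 6 variables — and 4 appears only in slot 3's list, so slot 3 = 4.
The 5 still-open variables together cover exactly {6, 7, 8, 9, 11} — 5 values for 5 variables — and 11 appears only in slot 6's list, so slot 6 = 11.

11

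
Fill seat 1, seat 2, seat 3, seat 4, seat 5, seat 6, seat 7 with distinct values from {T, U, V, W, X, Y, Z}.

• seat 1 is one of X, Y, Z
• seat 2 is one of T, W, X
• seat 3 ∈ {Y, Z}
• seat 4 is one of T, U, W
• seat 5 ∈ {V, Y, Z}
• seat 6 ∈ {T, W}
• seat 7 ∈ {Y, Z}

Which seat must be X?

seat 1

The 7 variables together cover exactly {T, U, V, W, X, Y, Z} — 7 values for 7 variables — and U appears only in seat 4's list, so seat 4 = U.
Among the 6 still-open variables, V fits only seat 5 (and all 6 values in {T, V, W, X, Y, Z} must be used), so seat 5 = V.
The 2 variables seat 3 and seat 7 are confined to {Y, Z}, which locks those values in; drop them from seat 1.
So X goes to seat 1.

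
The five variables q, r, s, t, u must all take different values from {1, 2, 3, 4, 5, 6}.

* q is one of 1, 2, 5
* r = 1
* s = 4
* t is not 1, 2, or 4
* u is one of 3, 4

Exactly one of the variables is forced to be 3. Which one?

r has just one choice, so r = 1. So q can't be 1.
That leaves s = 4. Strike 4 from u.
So 3 goes to u.

u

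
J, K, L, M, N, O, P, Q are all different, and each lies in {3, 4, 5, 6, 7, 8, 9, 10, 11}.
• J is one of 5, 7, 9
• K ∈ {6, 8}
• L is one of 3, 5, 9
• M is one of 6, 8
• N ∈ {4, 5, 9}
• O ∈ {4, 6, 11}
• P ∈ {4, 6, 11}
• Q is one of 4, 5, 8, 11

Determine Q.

Among the 8 variables, 3 fits only L (and all 8 values in {3, 4, 5, 6, 7, 8, 9, 11} must be used), so L = 3.
The 7 still-open variables together cover exactly {4, 5, 6, 7, 8, 9, 11} — 7 values for 7 variables — and 7 appears only in J's list, so J = 7.
The 6 still-open variables draw from only 6 values {4, 5, 6, 8, 9, 11}, so each is used; only N can be 9, hence N = 9.
Among the 5 still-open variables, 5 fits only Q (and all 5 values in {4, 5, 6, 8, 11} must be used), so Q = 5.

5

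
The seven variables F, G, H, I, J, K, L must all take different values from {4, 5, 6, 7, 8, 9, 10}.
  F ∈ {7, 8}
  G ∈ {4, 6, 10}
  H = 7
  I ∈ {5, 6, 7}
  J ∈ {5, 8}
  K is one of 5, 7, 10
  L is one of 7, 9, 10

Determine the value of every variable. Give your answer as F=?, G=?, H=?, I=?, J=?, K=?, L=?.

F=8, G=4, H=7, I=6, J=5, K=10, L=9

H's domain is down to {7}, so H = 7. Strike 7 from F, I, K, L.
F must be 8 (only option left). So J can't be 8.
J's domain is down to {5}, so J = 5. Strike 5 from I, K.
K's domain is down to {10}, so K = 10. Eliminate 10 elsewhere: G, L.
L's domain is down to {9}, so L = 9.
I must be 6 (only option left). Strike 6 from G.
G's domain is down to {4}, so G = 4.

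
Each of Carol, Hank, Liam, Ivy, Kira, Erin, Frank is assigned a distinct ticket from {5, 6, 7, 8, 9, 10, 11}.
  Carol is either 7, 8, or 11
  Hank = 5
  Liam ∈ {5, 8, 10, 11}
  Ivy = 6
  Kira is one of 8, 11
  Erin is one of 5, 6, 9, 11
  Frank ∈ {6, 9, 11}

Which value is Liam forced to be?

Hank's domain is down to {5}, so Hank = 5. Remove 5 from Liam, Erin.
Ivy must be 6 (only option left). So Erin, Frank can't be 6.
The 5 still-open variables draw from only 5 values {7, 8, 9, 10, 11}, so each is used; only Carol can be 7, hence Carol = 7.
The 4 still-open variables draw from only 4 values {8, 9, 10, 11}, so each is used; only Liam can be 10, hence Liam = 10.

10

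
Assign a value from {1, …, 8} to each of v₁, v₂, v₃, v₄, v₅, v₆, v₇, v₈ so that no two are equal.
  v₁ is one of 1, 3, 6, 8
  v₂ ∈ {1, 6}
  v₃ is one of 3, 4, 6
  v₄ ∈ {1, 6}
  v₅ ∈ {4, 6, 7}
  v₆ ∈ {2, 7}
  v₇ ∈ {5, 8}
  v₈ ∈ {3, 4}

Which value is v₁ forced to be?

8

The 8 variables together cover exactly {1, 2, 3, 4, 5, 6, 7, 8} — 8 values for 8 variables — and 2 appears only in v₆'s list, so v₆ = 2.
The 7 still-open variables together cover exactly {1, 3, 4, 5, 6, 7, 8} — 7 values for 7 variables — and 5 appears only in v₇'s list, so v₇ = 5.
The 6 still-open variables together cover exactly {1, 3, 4, 6, 7, 8} — 6 values for 6 variables — and 7 appears only in v₅'s list, so v₅ = 7.
Among the 5 still-open variables, 8 fits only v₁ (and all 5 values in {1, 3, 4, 6, 8} must be used), so v₁ = 8.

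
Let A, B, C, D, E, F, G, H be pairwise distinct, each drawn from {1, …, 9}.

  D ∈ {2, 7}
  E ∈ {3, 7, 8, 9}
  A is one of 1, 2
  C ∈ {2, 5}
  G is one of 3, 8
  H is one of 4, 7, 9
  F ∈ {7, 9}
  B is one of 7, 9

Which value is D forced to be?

The 8 variables draw from only 8 values {1, 2, 3, 4, 5, 7, 8, 9}, so each is used; only A can be 1, hence A = 1.
The 7 still-open variables draw from only 7 values {2, 3, 4, 5, 7, 8, 9}, so each is used; only H can be 4, hence H = 4.
The 6 still-open variables together cover exactly {2, 3, 5, 7, 8, 9} — 6 values for 6 variables — and 5 appears only in C's list, so C = 5.
The 5 still-open variables draw from only 5 values {2, 3, 7, 8, 9}, so each is used; only D can be 2, hence D = 2.

2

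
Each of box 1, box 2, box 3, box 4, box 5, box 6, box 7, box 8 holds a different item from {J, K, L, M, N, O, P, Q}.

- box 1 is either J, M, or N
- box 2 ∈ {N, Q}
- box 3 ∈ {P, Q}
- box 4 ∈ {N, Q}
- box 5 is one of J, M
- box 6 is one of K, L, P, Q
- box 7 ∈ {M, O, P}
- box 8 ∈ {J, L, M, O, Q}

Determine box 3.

Among the 8 variables, K fits only box 6 (and all 8 values in {J, K, L, M, N, O, P, Q} must be used), so box 6 = K.
The 7 still-open variables together cover exactly {J, L, M, N, O, P, Q} — 7 values for 7 variables — and L appears only in box 8's list, so box 8 = L.
The 6 still-open variables draw from only 6 values {J, M, N, O, P, Q}, so each is used; only box 7 can be O, hence box 7 = O.
The 5 still-open variables draw from only 5 values {J, M, N, P, Q}, so each is used; only box 3 can be P, hence box 3 = P.

P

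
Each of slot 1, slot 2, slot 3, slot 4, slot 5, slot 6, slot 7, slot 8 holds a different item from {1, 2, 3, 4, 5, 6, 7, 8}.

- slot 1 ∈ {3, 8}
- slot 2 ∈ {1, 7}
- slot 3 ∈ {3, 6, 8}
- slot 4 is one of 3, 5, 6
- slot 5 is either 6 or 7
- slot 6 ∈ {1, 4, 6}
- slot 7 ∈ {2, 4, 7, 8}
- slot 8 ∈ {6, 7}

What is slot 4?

5

The 8 variables together cover exactly {1, 2, 3, 4, 5, 6, 7, 8} — 8 values for 8 variables — and 2 appears only in slot 7's list, so slot 7 = 2.
The 7 still-open variables together cover exactly {1, 3, 4, 5, 6, 7, 8} — 7 values for 7 variables — and 4 appears only in slot 6's list, so slot 6 = 4.
The 6 still-open variables together cover exactly {1, 3, 5, 6, 7, 8} — 6 values for 6 variables — and 1 appears only in slot 2's list, so slot 2 = 1.
The 5 still-open variables draw from only 5 values {3, 5, 6, 7, 8}, so each is used; only slot 4 can be 5, hence slot 4 = 5.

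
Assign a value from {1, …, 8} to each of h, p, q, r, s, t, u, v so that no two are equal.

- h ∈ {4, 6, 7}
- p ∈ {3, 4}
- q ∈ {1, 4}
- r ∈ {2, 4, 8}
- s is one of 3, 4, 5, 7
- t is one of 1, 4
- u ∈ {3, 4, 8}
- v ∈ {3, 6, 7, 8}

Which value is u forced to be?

Among the 8 variables, 2 fits only r (and all 8 values in {1, 2, 3, 4, 5, 6, 7, 8} must be used), so r = 2.
The 7 still-open variables together cover exactly {1, 3, 4, 5, 6, 7, 8} — 7 values for 7 variables — and 5 appears only in s's list, so s = 5.
q and t between them cover only {1, 4} — a naked pair. Remove those values from h, p, u.
p has just one choice, so p = 3. Remove 3 from u, v.
So u = 8.

8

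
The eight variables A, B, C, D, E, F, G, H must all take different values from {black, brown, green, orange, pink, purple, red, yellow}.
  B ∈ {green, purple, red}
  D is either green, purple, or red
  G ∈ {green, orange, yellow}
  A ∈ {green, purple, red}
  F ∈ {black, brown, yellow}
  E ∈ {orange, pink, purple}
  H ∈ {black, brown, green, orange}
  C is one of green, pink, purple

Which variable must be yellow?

A, B, D between them cover only {green, purple, red} — a naked triple. Remove those values from C, E, G, H.
That leaves C = pink. Eliminate pink elsewhere: E.
E must be orange (only option left). Remove orange from G, H.
So yellow goes to G.

G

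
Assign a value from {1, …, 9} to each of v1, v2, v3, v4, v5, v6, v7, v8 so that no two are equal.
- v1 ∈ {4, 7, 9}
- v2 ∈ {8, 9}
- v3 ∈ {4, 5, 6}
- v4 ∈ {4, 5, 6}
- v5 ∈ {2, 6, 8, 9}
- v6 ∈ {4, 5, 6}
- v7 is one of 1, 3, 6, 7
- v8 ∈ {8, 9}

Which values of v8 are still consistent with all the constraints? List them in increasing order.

8, 9

v2 and v8 between them cover only {8, 9} — a naked pair. Remove those values from v1, v5.
The 3 variables v3, v4, v6 are confined to {4, 5, 6}, which locks those values in; drop them from v1, v5, v7.
v1's domain is down to {7}, so v1 = 7. Strike 7 from v7.
v5 must be 2 (only option left).
No further eliminations apply; v8 can still be any of 8, 9.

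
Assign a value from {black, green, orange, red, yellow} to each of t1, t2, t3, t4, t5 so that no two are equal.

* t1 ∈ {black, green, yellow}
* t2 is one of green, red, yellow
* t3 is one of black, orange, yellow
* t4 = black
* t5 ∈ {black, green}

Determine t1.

yellow

t4 must be black (only option left). So t1, t3, t5 can't be black.
t5 must be green (only option left). Strike green from t1, t2.
So t1 = yellow.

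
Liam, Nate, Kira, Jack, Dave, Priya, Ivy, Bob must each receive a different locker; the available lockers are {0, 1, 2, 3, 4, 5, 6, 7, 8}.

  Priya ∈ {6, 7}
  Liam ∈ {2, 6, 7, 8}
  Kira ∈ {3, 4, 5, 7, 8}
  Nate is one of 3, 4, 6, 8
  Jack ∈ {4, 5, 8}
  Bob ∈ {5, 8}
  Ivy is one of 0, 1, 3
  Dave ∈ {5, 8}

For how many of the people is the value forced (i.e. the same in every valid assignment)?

Dave and Bob share exactly the 2 values {5, 8}; by pigeonhole those values go to them, so strike 5, 8 from Liam, Nate, Kira, Jack.
Jack's domain is down to {4}, so Jack = 4. Strike 4 from Nate, Kira.
Nate, Kira, Priya between them cover only {3, 6, 7} — a naked triple. Remove those values from Liam, Ivy.
Liam's domain is down to {2}, so Liam = 2.
Determined: Liam=2, Jack=4. The other people each still have more than one consistent value. That makes 2.

2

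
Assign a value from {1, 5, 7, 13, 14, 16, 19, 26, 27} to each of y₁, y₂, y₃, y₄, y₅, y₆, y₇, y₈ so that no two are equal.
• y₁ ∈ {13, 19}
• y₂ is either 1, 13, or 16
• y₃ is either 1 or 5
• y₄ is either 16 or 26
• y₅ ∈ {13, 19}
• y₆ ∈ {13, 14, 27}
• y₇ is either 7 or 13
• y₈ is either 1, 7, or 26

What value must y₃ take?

y₁ and y₅ share exactly the 2 values {13, 19}; by pigeonhole those values go to them, so strike 13, 19 from y₂, y₆, y₇.
y₇'s domain is down to {7}, so y₇ = 7. Eliminate 7 elsewhere: y₈.
y₂, y₄, y₈ share exactly the 3 values {1, 16, 26}; by pigeonhole those values go to them, so strike 1, 16, 26 from y₃.
So y₃ = 5.

5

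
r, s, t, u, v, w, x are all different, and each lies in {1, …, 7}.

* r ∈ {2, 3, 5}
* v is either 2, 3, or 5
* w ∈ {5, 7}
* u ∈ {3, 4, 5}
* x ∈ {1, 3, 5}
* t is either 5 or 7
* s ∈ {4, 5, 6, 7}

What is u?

4

Among the 7 variables, 1 fits only x (and all 7 values in {1, 2, 3, 4, 5, 6, 7} must be used), so x = 1.
The 6 still-open variables draw from only 6 values {2, 3, 4, 5, 6, 7}, so each is used; only s can be 6, hence s = 6.
Among the 5 still-open variables, 4 fits only u (and all 5 values in {2, 3, 4, 5, 7} must be used), so u = 4.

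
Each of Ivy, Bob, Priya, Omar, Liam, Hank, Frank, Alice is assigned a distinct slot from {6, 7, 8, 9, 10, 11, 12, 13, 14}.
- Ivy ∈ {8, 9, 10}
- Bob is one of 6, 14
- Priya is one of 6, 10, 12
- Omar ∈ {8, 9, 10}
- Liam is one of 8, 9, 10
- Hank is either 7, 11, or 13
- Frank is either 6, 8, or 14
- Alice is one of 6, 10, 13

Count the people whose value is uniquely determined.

2

Ivy, Omar, Liam between them cover only {8, 9, 10} — a naked triple. Remove those values from Priya, Frank, Alice.
The 2 variables Bob and Frank are confined to {6, 14}, which locks those values in; drop them from Priya, Alice.
Priya must be 12 (only option left).
Alice's domain is down to {13}, so Alice = 13. Eliminate 13 elsewhere: Hank.
Determined: Priya=12, Alice=13. The other people each still have more than one consistent value. That makes 2.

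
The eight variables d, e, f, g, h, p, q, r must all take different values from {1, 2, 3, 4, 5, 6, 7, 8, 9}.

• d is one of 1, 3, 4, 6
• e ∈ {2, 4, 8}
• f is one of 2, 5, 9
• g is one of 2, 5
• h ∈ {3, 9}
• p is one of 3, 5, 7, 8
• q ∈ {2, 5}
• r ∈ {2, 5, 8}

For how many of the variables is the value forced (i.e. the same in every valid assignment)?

g and q share exactly the 2 values {2, 5}; by pigeonhole those values go to them, so strike 2, 5 from e, f, p, r.
f's domain is down to {9}, so f = 9. So h can't be 9.
h's domain is down to {3}, so h = 3. Eliminate 3 elsewhere: d, p.
r has just one choice, so r = 8. So e, p can't be 8.
That leaves e = 4. Eliminate 4 elsewhere: d.
p has just one choice, so p = 7.
Determined: e=4, f=9, h=3, p=7, r=8. The other variables each still have more than one consistent value. That makes 5.

5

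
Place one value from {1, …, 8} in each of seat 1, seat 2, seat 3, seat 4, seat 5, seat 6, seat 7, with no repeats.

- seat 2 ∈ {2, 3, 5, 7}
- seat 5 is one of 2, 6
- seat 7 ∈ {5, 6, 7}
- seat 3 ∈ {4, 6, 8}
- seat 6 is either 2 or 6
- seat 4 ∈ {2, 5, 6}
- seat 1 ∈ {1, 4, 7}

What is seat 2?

The 2 variables seat 5 and seat 6 are confined to {2, 6}, which locks those values in; drop them from seat 2, seat 3, seat 4, seat 7.
seat 4 must be 5 (only option left). So seat 2, seat 7 can't be 5.
seat 7 must be 7 (only option left). Eliminate 7 elsewhere: seat 1, seat 2.
So seat 2 = 3.

3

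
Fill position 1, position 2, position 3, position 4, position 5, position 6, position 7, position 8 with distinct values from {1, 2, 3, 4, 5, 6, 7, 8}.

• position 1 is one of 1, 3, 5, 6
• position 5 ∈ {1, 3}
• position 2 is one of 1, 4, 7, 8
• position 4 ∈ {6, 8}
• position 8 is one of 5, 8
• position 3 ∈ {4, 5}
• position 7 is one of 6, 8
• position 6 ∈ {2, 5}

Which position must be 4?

position 3

Among the 8 variables, 2 fits only position 6 (and all 8 values in {1, 2, 3, 4, 5, 6, 7, 8} must be used), so position 6 = 2.
Among the 7 still-open variables, 7 fits only position 2 (and all 7 values in {1, 3, 4, 5, 6, 7, 8} must be used), so position 2 = 7.
The 6 still-open variables together cover exactly {1, 3, 4, 5, 6, 8} — 6 values for 6 variables — and 4 appears only in position 3's list, so position 3 = 4.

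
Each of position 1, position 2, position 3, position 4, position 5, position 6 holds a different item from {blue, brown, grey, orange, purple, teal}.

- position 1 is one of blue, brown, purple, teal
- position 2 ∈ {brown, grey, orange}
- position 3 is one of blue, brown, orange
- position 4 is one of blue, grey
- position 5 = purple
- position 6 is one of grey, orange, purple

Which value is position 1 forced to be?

position 5 must be purple (only option left). So position 1, position 6 can't be purple.
The 5 still-open variables draw from only 5 values {blue, brown, grey, orange, teal}, so each is used; only position 1 can be teal, hence position 1 = teal.

teal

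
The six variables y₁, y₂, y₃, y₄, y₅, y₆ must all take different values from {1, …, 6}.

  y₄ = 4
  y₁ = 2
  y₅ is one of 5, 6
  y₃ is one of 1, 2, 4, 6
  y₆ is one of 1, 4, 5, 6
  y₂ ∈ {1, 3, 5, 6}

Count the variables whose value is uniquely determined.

y₁ has just one choice, so y₁ = 2. Strike 2 from y₃.
y₄ has just one choice, so y₄ = 4. Strike 4 from y₃, y₆.
The 4 still-open variables together cover exactly {1, 3, 5, 6} — 4 values for 4 variables — and 3 appears only in y₂'s list, so y₂ = 3.
Determined: y₁=2, y₂=3, y₄=4. The other variables each still have more than one consistent value. That makes 3.

3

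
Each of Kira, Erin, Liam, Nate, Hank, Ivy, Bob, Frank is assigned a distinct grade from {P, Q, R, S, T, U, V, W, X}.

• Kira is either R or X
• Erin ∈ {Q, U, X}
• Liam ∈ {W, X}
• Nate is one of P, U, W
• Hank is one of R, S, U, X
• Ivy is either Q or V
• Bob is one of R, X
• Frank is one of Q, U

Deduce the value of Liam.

W

Among the 8 variables, P fits only Nate (and all 8 values in {P, Q, R, S, U, V, W, X} must be used), so Nate = P.
The 7 still-open variables together cover exactly {Q, R, S, U, V, W, X} — 7 values for 7 variables — and S appears only in Hank's list, so Hank = S.
The 6 still-open variables together cover exactly {Q, R, U, V, W, X} — 6 values for 6 variables — and V appears only in Ivy's list, so Ivy = V.
The 5 still-open variables together cover exactly {Q, R, U, W, X} — 5 values for 5 variables — and W appears only in Liam's list, so Liam = W.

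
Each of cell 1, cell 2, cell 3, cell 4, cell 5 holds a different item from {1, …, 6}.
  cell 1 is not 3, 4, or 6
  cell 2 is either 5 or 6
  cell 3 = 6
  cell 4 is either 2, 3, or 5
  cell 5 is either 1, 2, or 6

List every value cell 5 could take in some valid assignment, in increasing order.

1, 2

cell 3 must be 6 (only option left). So cell 2, cell 5 can't be 6.
cell 2 has just one choice, so cell 2 = 5. Strike 5 from cell 1, cell 4.
The 3 still-open variables draw from only 3 values {1, 2, 3}, so each is used; only cell 4 can be 3, hence cell 4 = 3.
No further eliminations apply; cell 5 can still be any of 1, 2.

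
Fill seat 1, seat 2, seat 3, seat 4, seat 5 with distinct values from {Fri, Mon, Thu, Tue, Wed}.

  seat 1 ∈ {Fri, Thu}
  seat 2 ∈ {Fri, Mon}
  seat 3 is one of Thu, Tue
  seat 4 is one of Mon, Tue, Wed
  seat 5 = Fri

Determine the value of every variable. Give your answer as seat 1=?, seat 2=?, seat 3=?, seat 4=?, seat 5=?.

seat 5 has just one choice, so seat 5 = Fri. Strike Fri from seat 1, seat 2.
seat 1 must be Thu (only option left). Remove Thu from seat 3.
seat 2's domain is down to {Mon}, so seat 2 = Mon. Eliminate Mon elsewhere: seat 4.
seat 3's domain is down to {Tue}, so seat 3 = Tue. Strike Tue from seat 4.
seat 4 must be Wed (only option left).

seat 1=Thu, seat 2=Mon, seat 3=Tue, seat 4=Wed, seat 5=Fri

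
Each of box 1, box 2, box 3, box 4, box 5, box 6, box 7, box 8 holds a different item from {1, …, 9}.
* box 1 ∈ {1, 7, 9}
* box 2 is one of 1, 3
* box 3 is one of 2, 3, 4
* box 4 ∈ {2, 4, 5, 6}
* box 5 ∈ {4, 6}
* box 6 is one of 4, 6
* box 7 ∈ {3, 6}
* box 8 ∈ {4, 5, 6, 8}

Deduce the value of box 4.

box 5 and box 6 between them cover only {4, 6} — a naked pair. Remove those values from box 3, box 4, box 7, box 8.
That leaves box 7 = 3. Strike 3 from box 2, box 3.
box 2's domain is down to {1}, so box 2 = 1. Strike 1 from box 1.
That leaves box 3 = 2. Strike 2 from box 4.
So box 4 = 5.

5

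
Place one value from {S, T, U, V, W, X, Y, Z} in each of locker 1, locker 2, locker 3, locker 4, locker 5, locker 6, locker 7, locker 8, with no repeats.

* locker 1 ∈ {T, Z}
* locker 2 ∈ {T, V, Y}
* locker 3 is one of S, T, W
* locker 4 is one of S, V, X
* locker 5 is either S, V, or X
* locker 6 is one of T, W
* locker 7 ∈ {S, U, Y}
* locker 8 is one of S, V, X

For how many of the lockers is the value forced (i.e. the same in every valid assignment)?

The 8 variables together cover exactly {S, T, U, V, W, X, Y, Z} — 8 values for 8 variables — and U appears only in locker 7's list, so locker 7 = U.
Among the 7 still-open variables, Y fits only locker 2 (and all 7 values in {S, T, V, W, X, Y, Z} must be used), so locker 2 = Y.
The 6 still-open variables together cover exactly {S, T, V, W, X, Z} — 6 values for 6 variables — and Z appears only in locker 1's list, so locker 1 = Z.
locker 4, locker 5, locker 8 share exactly the 3 values {S, V, X}; by pigeonhole those values go to them, so strike S, V, X from locker 3.
Determined: locker 1=Z, locker 2=Y, locker 7=U. The other lockers each still have more than one consistent value. That makes 3.

3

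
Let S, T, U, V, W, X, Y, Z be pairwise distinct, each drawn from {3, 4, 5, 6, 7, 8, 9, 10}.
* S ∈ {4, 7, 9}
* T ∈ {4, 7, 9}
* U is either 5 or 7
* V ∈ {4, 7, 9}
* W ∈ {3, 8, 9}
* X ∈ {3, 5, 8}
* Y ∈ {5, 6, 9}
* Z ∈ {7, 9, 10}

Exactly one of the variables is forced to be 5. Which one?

Among the 8 variables, 6 fits only Y (and all 8 values in {3, 4, 5, 6, 7, 8, 9, 10} must be used), so Y = 6.
Among the 7 still-open variables, 10 fits only Z (and all 7 values in {3, 4, 5, 7, 8, 9, 10} must be used), so Z = 10.
The 3 variables S, T, V are confined to {4, 7, 9}, which locks those values in; drop them from U, W.
So 5 goes to U.

U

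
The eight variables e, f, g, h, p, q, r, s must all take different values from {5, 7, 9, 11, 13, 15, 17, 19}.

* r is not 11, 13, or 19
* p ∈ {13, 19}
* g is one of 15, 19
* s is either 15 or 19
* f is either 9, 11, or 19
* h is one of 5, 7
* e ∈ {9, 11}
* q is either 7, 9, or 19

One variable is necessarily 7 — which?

The 8 variables together cover exactly {5, 7, 9, 11, 13, 15, 17, 19} — 8 values for 8 variables — and 13 appears only in p's list, so p = 13.
The 7 still-open variables together cover exactly {5, 7, 9, 11, 15, 17, 19} — 7 values for 7 variables — and 17 appears only in r's list, so r = 17.
Among the 6 still-open variables, 5 fits only h (and all 6 values in {5, 7, 9, 11, 15, 19} must be used), so h = 5.
The 5 still-open variables draw from only 5 values {7, 9, 11, 15, 19}, so each is used; only q can be 7, hence q = 7.

q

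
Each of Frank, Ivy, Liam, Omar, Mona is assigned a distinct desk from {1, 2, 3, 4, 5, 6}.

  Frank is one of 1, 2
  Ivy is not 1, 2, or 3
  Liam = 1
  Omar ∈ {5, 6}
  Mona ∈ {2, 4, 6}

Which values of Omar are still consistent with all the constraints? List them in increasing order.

5, 6

Liam's domain is down to {1}, so Liam = 1. Eliminate 1 elsewhere: Frank.
That leaves Frank = 2. Eliminate 2 elsewhere: Mona.
No further eliminations apply; Omar can still be any of 5, 6.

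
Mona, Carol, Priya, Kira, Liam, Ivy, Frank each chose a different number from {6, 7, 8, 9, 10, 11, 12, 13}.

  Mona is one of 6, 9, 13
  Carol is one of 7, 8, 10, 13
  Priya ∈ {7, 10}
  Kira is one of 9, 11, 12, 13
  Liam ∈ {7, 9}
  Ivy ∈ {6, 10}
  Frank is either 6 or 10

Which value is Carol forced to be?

8

The 2 variables Ivy and Frank are confined to {6, 10}, which locks those values in; drop them from Mona, Carol, Priya.
That leaves Priya = 7. Strike 7 from Carol, Liam.
Liam must be 9 (only option left). Strike 9 from Mona, Kira.
Mona's domain is down to {13}, so Mona = 13. Remove 13 from Carol, Kira.
So Carol = 8.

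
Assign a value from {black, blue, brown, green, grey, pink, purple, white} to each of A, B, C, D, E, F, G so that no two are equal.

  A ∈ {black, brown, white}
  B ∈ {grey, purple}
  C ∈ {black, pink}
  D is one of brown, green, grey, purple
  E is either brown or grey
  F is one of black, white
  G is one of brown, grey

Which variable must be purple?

B

The 7 variables draw from only 7 values {black, brown, green, grey, pink, purple, white}, so each is used; only D can be green, hence D = green.
Among the 6 still-open variables, pink fits only C (and all 6 values in {black, brown, grey, pink, purple, white} must be used), so C = pink.
The 5 still-open variables together cover exactly {black, brown, grey, purple, white} — 5 values for 5 variables — and purple appears only in B's list, so B = purple.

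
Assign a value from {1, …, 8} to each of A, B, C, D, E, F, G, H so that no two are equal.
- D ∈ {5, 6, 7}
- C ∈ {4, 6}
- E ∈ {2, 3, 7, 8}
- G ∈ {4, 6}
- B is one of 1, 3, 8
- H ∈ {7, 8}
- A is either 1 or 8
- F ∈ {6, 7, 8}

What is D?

5

The 8 variables draw from only 8 values {1, 2, 3, 4, 5, 6, 7, 8}, so each is used; only E can be 2, hence E = 2.
The 7 still-open variables together cover exactly {1, 3, 4, 5, 6, 7, 8} — 7 values for 7 variables — and 3 appears only in B's list, so B = 3.
The 6 still-open variables draw from only 6 values {1, 4, 5, 6, 7, 8}, so each is used; only A can be 1, hence A = 1.
The 5 still-open variables draw from only 5 values {4, 5, 6, 7, 8}, so each is used; only D can be 5, hence D = 5.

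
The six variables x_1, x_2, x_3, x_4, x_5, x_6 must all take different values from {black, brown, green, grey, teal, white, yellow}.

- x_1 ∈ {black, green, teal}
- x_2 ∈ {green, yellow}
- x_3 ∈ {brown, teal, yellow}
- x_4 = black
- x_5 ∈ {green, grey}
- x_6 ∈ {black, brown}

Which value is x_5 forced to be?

x_4's domain is down to {black}, so x_4 = black. Strike black from x_1, x_6.
x_6's domain is down to {brown}, so x_6 = brown. Remove brown from x_3.
The 4 still-open variables draw from only 4 values {green, grey, teal, yellow}, so each is used; only x_5 can be grey, hence x_5 = grey.

grey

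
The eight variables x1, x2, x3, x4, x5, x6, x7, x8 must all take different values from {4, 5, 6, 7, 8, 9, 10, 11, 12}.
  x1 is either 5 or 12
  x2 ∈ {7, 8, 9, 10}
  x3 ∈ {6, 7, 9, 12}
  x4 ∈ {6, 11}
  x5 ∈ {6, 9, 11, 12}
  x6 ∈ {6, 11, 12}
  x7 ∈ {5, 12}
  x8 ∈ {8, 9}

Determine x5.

9

The 8 variables draw from only 8 values {5, 6, 7, 8, 9, 10, 11, 12}, so each is used; only x2 can be 10, hence x2 = 10.
Among the 7 still-open variables, 7 fits only x3 (and all 7 values in {5, 6, 7, 8, 9, 11, 12} must be used), so x3 = 7.
Among the 6 still-open variables, 8 fits only x8 (and all 6 values in {5, 6, 8, 9, 11, 12} must be used), so x8 = 8.
The 5 still-open variables together cover exactly {5, 6, 9, 11, 12} — 5 values for 5 variables — and 9 appears only in x5's list, so x5 = 9.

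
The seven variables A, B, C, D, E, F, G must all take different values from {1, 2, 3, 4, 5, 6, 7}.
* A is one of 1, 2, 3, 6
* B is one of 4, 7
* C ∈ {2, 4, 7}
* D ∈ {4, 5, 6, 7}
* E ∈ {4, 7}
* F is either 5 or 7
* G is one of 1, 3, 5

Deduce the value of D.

6

B and E between them cover only {4, 7} — a naked pair. Remove those values from C, D, F.
That leaves C = 2. So A can't be 2.
F's domain is down to {5}, so F = 5. Strike 5 from D, G.
So D = 6.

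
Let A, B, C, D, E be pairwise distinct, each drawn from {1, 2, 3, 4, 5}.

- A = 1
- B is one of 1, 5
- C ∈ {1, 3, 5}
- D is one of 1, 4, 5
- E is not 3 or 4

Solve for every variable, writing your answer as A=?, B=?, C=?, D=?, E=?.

A must be 1 (only option left). So B, C, D, E can't be 1.
B has just one choice, so B = 5. Remove 5 from C, D, E.
C has just one choice, so C = 3.
D must be 4 (only option left).
E has just one choice, so E = 2.

A=1, B=5, C=3, D=4, E=2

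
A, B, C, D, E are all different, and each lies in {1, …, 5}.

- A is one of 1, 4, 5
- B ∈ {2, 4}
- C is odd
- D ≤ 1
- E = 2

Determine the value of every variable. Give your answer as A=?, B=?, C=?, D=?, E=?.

A=5, B=4, C=3, D=1, E=2

D's domain is down to {1}, so D = 1. Remove 1 from A, C.
E must be 2 (only option left). So B can't be 2.
B must be 4 (only option left). Eliminate 4 elsewhere: A.
A has just one choice, so A = 5. Remove 5 from C.
That leaves C = 3.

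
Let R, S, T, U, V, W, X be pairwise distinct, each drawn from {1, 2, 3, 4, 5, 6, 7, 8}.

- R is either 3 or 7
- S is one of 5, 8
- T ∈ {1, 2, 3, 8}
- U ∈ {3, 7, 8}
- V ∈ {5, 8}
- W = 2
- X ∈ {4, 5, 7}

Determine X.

4

W must be 2 (only option left). Remove 2 from T.
The 6 still-open variables draw from only 6 values {1, 3, 4, 5, 7, 8}, so each is used; only T can be 1, hence T = 1.
The 5 still-open variables draw from only 5 values {3, 4, 5, 7, 8}, so each is used; only X can be 4, hence X = 4.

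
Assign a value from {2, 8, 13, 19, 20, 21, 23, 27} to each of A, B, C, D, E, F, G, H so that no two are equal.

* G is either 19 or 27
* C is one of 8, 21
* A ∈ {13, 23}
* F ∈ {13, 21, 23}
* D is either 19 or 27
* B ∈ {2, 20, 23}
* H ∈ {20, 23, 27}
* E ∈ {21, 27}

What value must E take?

21

Among the 8 variables, 2 fits only B (and all 8 values in {2, 8, 13, 19, 20, 21, 23, 27} must be used), so B = 2.
Among the 7 still-open variables, 8 fits only C (and all 7 values in {8, 13, 19, 20, 21, 23, 27} must be used), so C = 8.
Among the 6 still-open variables, 20 fits only H (and all 6 values in {13, 19, 20, 21, 23, 27} must be used), so H = 20.
D and G share exactly the 2 values {19, 27}; by pigeonhole those values go to them, so strike 19, 27 from E.
So E = 21.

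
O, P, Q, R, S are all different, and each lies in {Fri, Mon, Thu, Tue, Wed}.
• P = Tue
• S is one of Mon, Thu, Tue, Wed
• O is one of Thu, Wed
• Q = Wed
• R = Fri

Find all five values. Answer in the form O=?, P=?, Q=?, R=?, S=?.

P's domain is down to {Tue}, so P = Tue. Strike Tue from S.
That leaves Q = Wed. So O, S can't be Wed.
That leaves R = Fri.
O's domain is down to {Thu}, so O = Thu. Strike Thu from S.
S's domain is down to {Mon}, so S = Mon.

O=Thu, P=Tue, Q=Wed, R=Fri, S=Mon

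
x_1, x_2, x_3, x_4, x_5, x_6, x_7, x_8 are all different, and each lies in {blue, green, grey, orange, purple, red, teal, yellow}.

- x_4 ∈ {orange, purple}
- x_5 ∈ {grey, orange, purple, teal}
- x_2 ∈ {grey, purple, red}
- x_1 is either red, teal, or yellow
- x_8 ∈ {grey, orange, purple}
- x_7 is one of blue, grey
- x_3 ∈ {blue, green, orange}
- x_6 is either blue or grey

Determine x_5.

teal

Among the 8 variables, green fits only x_3 (and all 8 values in {blue, green, grey, orange, purple, red, teal, yellow} must be used), so x_3 = green.
The 7 still-open variables draw from only 7 values {blue, grey, orange, purple, red, teal, yellow}, so each is used; only x_1 can be yellow, hence x_1 = yellow.
The 6 still-open variables draw from only 6 values {blue, grey, orange, purple, red, teal}, so each is used; only x_2 can be red, hence x_2 = red.
The 5 still-open variables draw from only 5 values {blue, grey, orange, purple, teal}, so each is used; only x_5 can be teal, hence x_5 = teal.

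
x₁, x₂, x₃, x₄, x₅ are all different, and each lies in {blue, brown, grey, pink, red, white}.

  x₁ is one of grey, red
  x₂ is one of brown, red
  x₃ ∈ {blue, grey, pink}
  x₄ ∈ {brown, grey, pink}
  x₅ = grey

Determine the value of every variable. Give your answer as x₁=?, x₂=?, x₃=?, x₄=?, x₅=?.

x₅ must be grey (only option left). Eliminate grey elsewhere: x₁, x₃, x₄.
x₁ has just one choice, so x₁ = red. Strike red from x₂.
That leaves x₂ = brown. Eliminate brown elsewhere: x₄.
x₄ has just one choice, so x₄ = pink. Eliminate pink elsewhere: x₃.
x₃ must be blue (only option left).

x₁=red, x₂=brown, x₃=blue, x₄=pink, x₅=grey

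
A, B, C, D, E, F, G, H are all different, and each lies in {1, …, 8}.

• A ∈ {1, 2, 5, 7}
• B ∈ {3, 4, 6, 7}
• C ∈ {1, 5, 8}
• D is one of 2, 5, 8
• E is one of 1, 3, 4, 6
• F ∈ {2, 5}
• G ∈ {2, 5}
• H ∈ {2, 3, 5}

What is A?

The 2 variables F and G are confined to {2, 5}, which locks those values in; drop them from A, C, D, H.
D's domain is down to {8}, so D = 8. Strike 8 from C.
H's domain is down to {3}, so H = 3. Strike 3 from B, E.
C must be 1 (only option left). Remove 1 from A, E.
So A = 7.

7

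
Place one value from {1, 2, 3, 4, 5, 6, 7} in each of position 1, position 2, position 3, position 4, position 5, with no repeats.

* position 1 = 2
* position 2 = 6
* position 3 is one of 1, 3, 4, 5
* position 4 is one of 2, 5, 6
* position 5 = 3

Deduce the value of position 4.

5

position 1 has just one choice, so position 1 = 2. So position 4 can't be 2.
position 2 must be 6 (only option left). So position 4 can't be 6.
So position 4 = 5.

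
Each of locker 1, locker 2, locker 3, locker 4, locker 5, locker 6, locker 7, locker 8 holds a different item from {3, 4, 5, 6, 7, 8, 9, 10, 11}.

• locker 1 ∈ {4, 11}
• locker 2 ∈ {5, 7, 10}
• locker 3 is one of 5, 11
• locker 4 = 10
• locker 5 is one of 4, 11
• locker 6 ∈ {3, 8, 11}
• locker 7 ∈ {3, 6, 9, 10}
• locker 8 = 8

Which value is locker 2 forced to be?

locker 4 must be 10 (only option left). Eliminate 10 elsewhere: locker 2, locker 7.
locker 8 has just one choice, so locker 8 = 8. Eliminate 8 elsewhere: locker 6.
The 2 variables locker 1 and locker 5 are confined to {4, 11}, which locks those values in; drop them from locker 3, locker 6.
locker 3 has just one choice, so locker 3 = 5. Eliminate 5 elsewhere: locker 2.
So locker 2 = 7.

7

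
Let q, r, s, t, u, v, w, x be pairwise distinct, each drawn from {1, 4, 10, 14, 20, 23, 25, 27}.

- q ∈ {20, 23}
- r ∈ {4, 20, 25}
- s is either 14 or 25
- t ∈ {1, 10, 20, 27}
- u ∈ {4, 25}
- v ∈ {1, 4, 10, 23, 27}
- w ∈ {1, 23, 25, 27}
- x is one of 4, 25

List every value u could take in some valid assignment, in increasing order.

4, 25

Among the 8 variables, 14 fits only s (and all 8 values in {1, 4, 10, 14, 20, 23, 25, 27} must be used), so s = 14.
u and x between them cover only {4, 25} — a naked pair. Remove those values from r, v, w.
That leaves r = 20. Remove 20 from q, t.
That leaves q = 23. Eliminate 23 elsewhere: v, w.
No further eliminations apply; u can still be any of 4, 25.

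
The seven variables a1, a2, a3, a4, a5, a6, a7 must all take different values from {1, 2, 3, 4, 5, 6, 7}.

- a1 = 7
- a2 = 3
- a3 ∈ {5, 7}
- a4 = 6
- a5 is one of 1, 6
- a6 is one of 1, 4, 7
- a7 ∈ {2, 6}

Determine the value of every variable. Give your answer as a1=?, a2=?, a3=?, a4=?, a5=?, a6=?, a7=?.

a1's domain is down to {7}, so a1 = 7. So a3, a6 can't be 7.
a2 has just one choice, so a2 = 3.
a3 must be 5 (only option left).
a4's domain is down to {6}, so a4 = 6. Remove 6 from a5, a7.
That leaves a5 = 1. Remove 1 from a6.
a6 has just one choice, so a6 = 4.
a7 must be 2 (only option left).

a1=7, a2=3, a3=5, a4=6, a5=1, a6=4, a7=2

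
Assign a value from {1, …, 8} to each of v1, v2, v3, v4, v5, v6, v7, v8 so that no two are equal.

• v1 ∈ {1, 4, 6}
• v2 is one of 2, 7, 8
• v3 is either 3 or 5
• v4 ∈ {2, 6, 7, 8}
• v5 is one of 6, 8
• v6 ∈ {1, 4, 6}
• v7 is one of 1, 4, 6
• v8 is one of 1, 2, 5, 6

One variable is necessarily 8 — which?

The 8 variables together cover exactly {1, 2, 3, 4, 5, 6, 7, 8} — 8 values for 8 variables — and 3 appears only in v3's list, so v3 = 3.
The 7 still-open variables draw from only 7 values {1, 2, 4, 5, 6, 7, 8}, so each is used; only v8 can be 5, hence v8 = 5.
v1, v6, v7 between them cover only {1, 4, 6} — a naked triple. Remove those values from v4, v5.
So 8 goes to v5.

v5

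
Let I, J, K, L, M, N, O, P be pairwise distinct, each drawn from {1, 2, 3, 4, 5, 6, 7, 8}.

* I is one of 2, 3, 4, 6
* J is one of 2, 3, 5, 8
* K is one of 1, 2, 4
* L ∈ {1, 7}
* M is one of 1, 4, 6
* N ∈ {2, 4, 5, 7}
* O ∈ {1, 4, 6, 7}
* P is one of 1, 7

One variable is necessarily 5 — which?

Among the 8 variables, 8 fits only J (and all 8 values in {1, 2, 3, 4, 5, 6, 7, 8} must be used), so J = 8.
The 7 still-open variables draw from only 7 values {1, 2, 3, 4, 5, 6, 7}, so each is used; only I can be 3, hence I = 3.
The 6 still-open variables together cover exactly {1, 2, 4, 5, 6, 7} — 6 values for 6 variables — and 5 appears only in N's list, so N = 5.

N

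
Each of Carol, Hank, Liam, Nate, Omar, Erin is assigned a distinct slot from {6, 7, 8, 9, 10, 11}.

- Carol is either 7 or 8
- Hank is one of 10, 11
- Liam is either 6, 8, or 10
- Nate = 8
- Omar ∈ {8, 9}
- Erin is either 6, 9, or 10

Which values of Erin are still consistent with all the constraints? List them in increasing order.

Nate must be 8 (only option left). Eliminate 8 elsewhere: Carol, Liam, Omar.
Omar's domain is down to {9}, so Omar = 9. So Erin can't be 9.
Carol's domain is down to {7}, so Carol = 7.
The 3 still-open variables draw from only 3 values {6, 10, 11}, so each is used; only Hank can be 11, hence Hank = 11.
No further eliminations apply; Erin can still be any of 6, 10.

6, 10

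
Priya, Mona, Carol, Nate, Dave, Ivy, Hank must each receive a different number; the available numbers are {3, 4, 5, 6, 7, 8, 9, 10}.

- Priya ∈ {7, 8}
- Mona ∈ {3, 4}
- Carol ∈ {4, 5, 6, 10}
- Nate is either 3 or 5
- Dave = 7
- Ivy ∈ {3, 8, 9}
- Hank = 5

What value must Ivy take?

9

Dave has just one choice, so Dave = 7. Remove 7 from Priya.
Hank has just one choice, so Hank = 5. Remove 5 from Carol, Nate.
Priya has just one choice, so Priya = 8. So Ivy can't be 8.
Nate has just one choice, so Nate = 3. Eliminate 3 elsewhere: Mona, Ivy.
So Ivy = 9.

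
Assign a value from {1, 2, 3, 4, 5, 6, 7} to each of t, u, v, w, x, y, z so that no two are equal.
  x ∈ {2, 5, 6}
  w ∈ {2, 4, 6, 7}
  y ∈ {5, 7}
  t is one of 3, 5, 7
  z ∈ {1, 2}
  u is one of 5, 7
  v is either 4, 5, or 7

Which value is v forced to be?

The 7 variables draw from only 7 values {1, 2, 3, 4, 5, 6, 7}, so each is used; only z can be 1, hence z = 1.
Among the 6 still-open variables, 3 fits only t (and all 6 values in {2, 3, 4, 5, 6, 7} must be used), so t = 3.
The 2 variables u and y are confined to {5, 7}, which locks those values in; drop them from v, w, x.
So v = 4.

4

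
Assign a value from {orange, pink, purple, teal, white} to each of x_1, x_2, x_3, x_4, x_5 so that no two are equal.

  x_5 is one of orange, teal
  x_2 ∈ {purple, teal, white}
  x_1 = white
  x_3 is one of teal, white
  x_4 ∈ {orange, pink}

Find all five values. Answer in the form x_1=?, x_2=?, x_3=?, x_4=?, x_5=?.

x_1 has just one choice, so x_1 = white. Eliminate white elsewhere: x_2, x_3.
That leaves x_3 = teal. Strike teal from x_2, x_5.
x_5 must be orange (only option left). So x_4 can't be orange.
x_2's domain is down to {purple}, so x_2 = purple.
x_4's domain is down to {pink}, so x_4 = pink.

x_1=white, x_2=purple, x_3=teal, x_4=pink, x_5=orange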